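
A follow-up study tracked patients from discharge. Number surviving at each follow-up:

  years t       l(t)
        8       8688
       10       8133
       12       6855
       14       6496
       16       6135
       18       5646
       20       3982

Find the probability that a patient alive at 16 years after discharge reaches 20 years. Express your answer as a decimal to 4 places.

The conditional survival probability is l(20)/l(16) = 3982/6135 = 0.649063.

0.6491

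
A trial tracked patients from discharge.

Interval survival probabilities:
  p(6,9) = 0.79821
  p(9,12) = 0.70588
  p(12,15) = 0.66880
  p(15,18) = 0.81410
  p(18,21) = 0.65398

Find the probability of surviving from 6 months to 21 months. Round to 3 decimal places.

0.201

P(survive 6→21) = 0.79821 × 0.70588 × 0.66880 × 0.81410 × 0.65398.
= 0.200626.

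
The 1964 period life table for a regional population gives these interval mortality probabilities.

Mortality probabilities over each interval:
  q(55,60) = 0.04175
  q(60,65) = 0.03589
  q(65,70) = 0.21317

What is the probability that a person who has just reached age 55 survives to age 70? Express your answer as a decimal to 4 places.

Survival from 55 to 70 is the product of surviving each interval: (1 − 0.04175) × (1 − 0.03589) × (1 − 0.21317).
= 0.95825 × 0.96411 × 0.78683 = 0.726920.

0.7269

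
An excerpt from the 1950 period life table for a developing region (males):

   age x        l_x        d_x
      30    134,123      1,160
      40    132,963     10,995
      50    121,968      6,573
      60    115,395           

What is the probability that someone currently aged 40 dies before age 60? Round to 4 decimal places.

0.1321

P(die before 60 | alive at 40) = 1 − l_60/l_40 = 1 − 115,395/132,963 = (17,568)/132,963 = 0.132127.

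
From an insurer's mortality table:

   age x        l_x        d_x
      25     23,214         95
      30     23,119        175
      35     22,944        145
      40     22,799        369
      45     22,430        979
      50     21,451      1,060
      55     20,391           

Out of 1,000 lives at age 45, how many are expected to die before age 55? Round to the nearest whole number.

The relevant probability is 1 − 20,391/22,430 = 0.090905.
Expected number = 1,000 × 0.090905 = 91.

91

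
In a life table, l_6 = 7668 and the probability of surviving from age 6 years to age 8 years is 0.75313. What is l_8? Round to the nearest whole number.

l_8 = l_6 × p = 7668 × 0.75313 = 5775.

5775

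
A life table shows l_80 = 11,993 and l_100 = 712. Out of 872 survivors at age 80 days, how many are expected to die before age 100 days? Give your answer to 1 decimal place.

820.2

The relevant probability is 1 − 712/11,993 = 0.940632.
Expected number = 872 × 0.940632 = 820.2.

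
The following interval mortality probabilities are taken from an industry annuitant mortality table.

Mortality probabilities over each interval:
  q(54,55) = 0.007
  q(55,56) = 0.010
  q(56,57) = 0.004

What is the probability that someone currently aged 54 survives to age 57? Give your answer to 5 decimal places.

0.97914

The overall survival probability is (1 − 0.007) × (1 − 0.010) × (1 − 0.004).
= 0.993 × 0.990 × 0.996 = 0.979138.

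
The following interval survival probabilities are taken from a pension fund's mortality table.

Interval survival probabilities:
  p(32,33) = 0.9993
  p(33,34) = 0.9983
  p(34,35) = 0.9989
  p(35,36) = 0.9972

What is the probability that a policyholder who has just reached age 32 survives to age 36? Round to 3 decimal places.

0.994

The overall survival probability is 0.9993 × 0.9983 × 0.9989 × 0.9972.
= 0.993714.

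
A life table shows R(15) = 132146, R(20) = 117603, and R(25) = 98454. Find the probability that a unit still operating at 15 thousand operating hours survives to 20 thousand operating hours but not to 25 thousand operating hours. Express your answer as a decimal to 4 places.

This is the probability of reaching 20 but not 25, conditional on being operational at 15: (R(20) − R(25)) / R(15).
= (117603 − 98454) / 132146 = 19149 / 132146 = 0.144908.

0.1449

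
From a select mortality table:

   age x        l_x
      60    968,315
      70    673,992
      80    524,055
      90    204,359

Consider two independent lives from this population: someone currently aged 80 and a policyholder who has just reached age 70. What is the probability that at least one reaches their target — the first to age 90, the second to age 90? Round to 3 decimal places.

0.575

p₁ = l_90/l_80 = 204,359/524,055 = 0.389957; p₂ = l_90/l_70 = 204,359/673,992 = 0.303207.
P(at least one) = 1 − (1−p₁)(1−p₂) = 1 − 0.610043 × 0.696793 = 0.574926.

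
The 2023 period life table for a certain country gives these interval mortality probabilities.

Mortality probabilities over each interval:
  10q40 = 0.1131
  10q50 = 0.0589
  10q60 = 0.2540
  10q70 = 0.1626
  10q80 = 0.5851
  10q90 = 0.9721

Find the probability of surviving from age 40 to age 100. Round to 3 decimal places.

0.006

Survival from 40 to 100 is the product of surviving each interval: (1 − 0.1131) × (1 − 0.0589) × (1 − 0.2540) × (1 − 0.1626) × (1 − 0.5851) × (1 − 0.9721).
= 0.8869 × 0.9411 × 0.7460 × 0.8374 × 0.4149 × 0.0279 = 0.006036.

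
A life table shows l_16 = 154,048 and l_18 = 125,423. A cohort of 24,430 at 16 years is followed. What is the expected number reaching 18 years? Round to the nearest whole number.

The relevant probability is 125,423/154,048 = 0.814181.
Expected number = 24,430 × 0.814181 = 19890.

19890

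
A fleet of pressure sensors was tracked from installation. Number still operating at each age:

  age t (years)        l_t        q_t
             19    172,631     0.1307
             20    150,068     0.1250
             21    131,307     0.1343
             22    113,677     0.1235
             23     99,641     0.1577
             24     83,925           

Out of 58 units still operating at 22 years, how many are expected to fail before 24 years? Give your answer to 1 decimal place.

The relevant probability is 1 − 83,925/113,677 = 0.261724.
Expected number = 58 × 0.261724 = 15.2.

15.2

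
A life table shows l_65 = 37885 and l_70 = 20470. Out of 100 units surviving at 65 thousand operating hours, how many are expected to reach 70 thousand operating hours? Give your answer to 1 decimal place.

The relevant probability is 20470/37885 = 0.540319.
Expected number = 100 × 0.540319 = 54.0.

54.0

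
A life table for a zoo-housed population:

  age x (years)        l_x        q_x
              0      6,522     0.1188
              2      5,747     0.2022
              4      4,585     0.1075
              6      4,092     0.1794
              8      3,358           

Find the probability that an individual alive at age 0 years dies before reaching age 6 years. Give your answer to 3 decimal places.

P(die before 6 | alive at 0) = 1 − l_6/l_0 = 1 − 4,092/6,522 = (2,430)/6,522 = 0.372585.

0.373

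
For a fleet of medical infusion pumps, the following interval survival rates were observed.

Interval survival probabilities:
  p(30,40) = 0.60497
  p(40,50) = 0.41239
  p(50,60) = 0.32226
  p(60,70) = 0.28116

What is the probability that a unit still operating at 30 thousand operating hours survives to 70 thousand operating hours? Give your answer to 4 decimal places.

The overall survival probability is 0.60497 × 0.41239 × 0.32226 × 0.28116.
= 0.022605.

0.0226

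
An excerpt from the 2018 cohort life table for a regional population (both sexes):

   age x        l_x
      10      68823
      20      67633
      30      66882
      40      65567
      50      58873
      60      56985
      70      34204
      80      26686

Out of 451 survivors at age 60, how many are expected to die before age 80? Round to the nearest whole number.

The relevant probability is 1 − 26686/56985 = 0.531701.
Expected number = 451 × 0.531701 = 240.

240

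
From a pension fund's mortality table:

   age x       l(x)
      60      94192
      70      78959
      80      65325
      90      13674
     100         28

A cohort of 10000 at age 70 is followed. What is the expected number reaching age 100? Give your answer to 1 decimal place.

3.5

The relevant probability is 28/78959 = 0.000355.
Expected number = 10000 × 0.000355 = 3.5.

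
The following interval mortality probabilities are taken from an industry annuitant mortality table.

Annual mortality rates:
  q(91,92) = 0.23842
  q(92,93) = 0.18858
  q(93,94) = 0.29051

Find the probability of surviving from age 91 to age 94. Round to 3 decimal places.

Survival from 91 to 94 is the product of surviving each interval: (1 − 0.23842) × (1 − 0.18858) × (1 − 0.29051).
= 0.76158 × 0.81142 × 0.70949 = 0.438437.

0.438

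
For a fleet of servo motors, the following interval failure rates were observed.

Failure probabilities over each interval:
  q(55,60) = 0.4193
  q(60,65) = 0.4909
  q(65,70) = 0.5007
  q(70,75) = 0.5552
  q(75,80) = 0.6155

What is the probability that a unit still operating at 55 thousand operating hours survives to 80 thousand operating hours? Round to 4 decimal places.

The overall survival probability is (1 − 0.4193) × (1 − 0.4909) × (1 − 0.5007) × (1 − 0.5552) × (1 − 0.6155).
= 0.5807 × 0.5091 × 0.4993 × 0.4448 × 0.3845 = 0.025245.

0.0252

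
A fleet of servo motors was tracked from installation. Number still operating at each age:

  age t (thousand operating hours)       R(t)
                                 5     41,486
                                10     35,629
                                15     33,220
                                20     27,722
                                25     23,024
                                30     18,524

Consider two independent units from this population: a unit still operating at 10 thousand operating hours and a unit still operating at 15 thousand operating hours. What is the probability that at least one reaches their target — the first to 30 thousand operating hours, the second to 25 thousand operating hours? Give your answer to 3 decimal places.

p₁ = R(30)/R(10) = 18,524/35,629 = 0.519914; p₂ = R(25)/R(15) = 23,024/33,220 = 0.693076.
P(at least one) = 1 − (1−p₁)(1−p₂) = 1 − 0.480086 × 0.306924 = 0.852650.

0.853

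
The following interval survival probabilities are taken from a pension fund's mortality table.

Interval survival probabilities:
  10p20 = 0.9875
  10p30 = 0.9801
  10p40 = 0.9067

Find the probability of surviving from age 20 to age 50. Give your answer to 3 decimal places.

0.878

30p20 = 0.9875 × 0.9801 × 0.9067.
= 0.877548.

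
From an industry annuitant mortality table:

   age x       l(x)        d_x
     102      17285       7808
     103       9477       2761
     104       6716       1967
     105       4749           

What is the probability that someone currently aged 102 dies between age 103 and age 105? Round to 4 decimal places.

0.2735

This is the probability of reaching 103 but not 105, conditional on being alive at 102: (l(103) − l(105)) / l(102).
= (9477 − 4749) / 17285 = 4728 / 17285 = 0.273532.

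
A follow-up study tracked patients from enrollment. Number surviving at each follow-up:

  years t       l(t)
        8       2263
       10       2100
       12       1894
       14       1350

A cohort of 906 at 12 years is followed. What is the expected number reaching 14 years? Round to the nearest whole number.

The relevant probability is 1350/1894 = 0.712777.
Expected number = 906 × 0.712777 = 646.

646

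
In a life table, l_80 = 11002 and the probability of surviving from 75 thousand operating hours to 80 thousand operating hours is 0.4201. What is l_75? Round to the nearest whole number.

l_75 = l_80 / p = 11002 / 0.4201 = 26189.

26189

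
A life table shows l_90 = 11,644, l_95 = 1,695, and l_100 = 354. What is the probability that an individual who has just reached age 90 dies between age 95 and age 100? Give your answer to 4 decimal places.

We want 5|5q90 = (l_95 − l_100)/l_90.
This is the probability of reaching 95 but not 100, conditional on being alive at 90: (l_95 − l_100) / l_90.
= (1,695 − 354) / 11,644 = 1,341 / 11,644 = 0.115167.

0.1152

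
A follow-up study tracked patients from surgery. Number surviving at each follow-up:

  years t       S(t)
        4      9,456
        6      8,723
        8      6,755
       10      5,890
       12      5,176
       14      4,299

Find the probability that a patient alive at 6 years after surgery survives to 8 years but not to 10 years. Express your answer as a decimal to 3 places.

0.099

This is the probability of reaching 8 but not 10, conditional on being alive at 6: (S(8) − S(10)) / S(6).
= (6,755 − 5,890) / 8,723 = 865 / 8,723 = 0.099163.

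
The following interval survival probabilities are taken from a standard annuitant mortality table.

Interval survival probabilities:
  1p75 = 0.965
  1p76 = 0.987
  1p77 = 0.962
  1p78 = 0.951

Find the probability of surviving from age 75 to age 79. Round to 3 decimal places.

0.871

4p75 = 0.965 × 0.987 × 0.962 × 0.951.
= 0.871365.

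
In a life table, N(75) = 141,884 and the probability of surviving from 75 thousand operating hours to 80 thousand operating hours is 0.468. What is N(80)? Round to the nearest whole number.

N(80) = N(75) × p = 141,884 × 0.468 = 66402.

66402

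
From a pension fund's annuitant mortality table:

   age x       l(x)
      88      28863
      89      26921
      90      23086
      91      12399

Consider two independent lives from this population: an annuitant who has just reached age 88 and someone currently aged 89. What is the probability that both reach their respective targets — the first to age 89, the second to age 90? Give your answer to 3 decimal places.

p₁ = l(89)/l(88) = 26921/28863 = 0.932717; p₂ = l(90)/l(89) = 23086/26921 = 0.857546.
P(both) = p₁ × p₂ = 0.932717 × 0.857546 = 0.799848.

0.800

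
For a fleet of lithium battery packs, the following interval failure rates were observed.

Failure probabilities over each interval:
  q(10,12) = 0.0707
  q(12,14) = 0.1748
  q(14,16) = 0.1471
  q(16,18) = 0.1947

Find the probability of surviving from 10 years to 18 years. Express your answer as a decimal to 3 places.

Chaining the interval survival probabilities: (1 − 0.0707) × (1 − 0.1748) × (1 − 0.1471) × (1 − 0.1947).
= 0.9293 × 0.8252 × 0.8529 × 0.8053 = 0.526709.

0.527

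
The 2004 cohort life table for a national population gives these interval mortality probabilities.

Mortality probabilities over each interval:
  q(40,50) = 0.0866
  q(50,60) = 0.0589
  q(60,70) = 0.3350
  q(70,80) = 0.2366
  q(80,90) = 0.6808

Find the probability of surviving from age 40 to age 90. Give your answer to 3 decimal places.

Survival from 40 to 90 is the product of surviving each interval: (1 − 0.0866) × (1 − 0.0589) × (1 − 0.3350) × (1 − 0.2366) × (1 − 0.6808).
= 0.9134 × 0.9411 × 0.6650 × 0.7634 × 0.3192 = 0.139294.

0.139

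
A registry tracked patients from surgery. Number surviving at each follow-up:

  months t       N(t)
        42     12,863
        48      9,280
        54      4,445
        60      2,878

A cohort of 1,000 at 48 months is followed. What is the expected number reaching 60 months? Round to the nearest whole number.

310

The relevant probability is 2,878/9,280 = 0.310129.
Expected number = 1,000 × 0.310129 = 310.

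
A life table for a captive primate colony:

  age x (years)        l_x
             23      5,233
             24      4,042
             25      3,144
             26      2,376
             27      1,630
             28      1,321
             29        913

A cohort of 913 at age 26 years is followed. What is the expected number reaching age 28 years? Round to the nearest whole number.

The relevant probability is 1,321/2,376 = 0.555976.
Expected number = 913 × 0.555976 = 508.

508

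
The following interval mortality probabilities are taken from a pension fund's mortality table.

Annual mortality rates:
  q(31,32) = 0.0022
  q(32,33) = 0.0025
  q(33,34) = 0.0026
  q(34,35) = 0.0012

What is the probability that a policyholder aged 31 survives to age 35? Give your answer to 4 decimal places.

P(survive 31→35) = (1 − 0.0022) × (1 − 0.0025) × (1 − 0.0026) × (1 − 0.0012).
= 0.9978 × 0.9975 × 0.9974 × 0.9988 = 0.991526.

0.9915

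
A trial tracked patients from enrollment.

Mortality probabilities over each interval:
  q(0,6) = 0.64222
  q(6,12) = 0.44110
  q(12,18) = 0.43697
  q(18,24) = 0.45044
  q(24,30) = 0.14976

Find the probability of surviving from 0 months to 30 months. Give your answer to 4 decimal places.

0.0526

The overall survival probability is (1 − 0.64222) × (1 − 0.44110) × (1 − 0.43697) × (1 − 0.45044) × (1 − 0.14976).
= 0.35778 × 0.55890 × 0.56303 × 0.54956 × 0.85024 = 0.052606.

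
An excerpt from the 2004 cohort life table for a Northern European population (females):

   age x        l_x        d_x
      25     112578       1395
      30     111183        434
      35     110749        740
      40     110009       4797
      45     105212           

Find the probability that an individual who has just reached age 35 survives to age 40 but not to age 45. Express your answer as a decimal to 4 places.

We want 5|5q35 = (l_40 − l_45)/l_35.
This is the probability of reaching 40 but not 45, conditional on being alive at 35: (l_40 − l_45) / l_35.
= (110009 − 105212) / 110749 = 4797 / 110749 = 0.043314.

0.0433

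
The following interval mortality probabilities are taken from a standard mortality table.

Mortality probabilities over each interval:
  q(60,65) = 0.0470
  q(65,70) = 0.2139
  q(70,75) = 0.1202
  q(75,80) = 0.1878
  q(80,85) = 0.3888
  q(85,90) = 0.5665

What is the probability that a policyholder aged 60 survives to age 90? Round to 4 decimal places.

P(survive 60→90) = (1 − 0.0470) × (1 − 0.2139) × (1 − 0.1202) × (1 − 0.1878) × (1 − 0.3888) × (1 − 0.5665).
= 0.9530 × 0.7861 × 0.8798 × 0.8122 × 0.6112 × 0.4335 = 0.141837.

0.1418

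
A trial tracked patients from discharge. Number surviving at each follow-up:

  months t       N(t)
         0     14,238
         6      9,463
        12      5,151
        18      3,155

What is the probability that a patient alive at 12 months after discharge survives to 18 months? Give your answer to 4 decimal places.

The conditional survival probability is N(18)/N(12) = 3,155/5,151 = 0.612502.

0.6125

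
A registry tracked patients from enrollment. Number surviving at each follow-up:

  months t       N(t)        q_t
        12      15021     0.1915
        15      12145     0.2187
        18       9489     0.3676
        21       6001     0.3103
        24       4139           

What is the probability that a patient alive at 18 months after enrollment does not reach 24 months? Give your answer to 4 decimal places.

P(die before 24 | alive at 18) = 1 − N(24)/N(18) = 1 − 4139/9489 = (5350)/9489 = 0.563811.

0.5638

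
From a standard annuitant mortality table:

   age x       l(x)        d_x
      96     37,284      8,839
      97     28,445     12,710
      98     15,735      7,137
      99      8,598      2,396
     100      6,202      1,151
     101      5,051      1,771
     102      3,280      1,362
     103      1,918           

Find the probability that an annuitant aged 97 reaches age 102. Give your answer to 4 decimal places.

0.1153

The conditional survival probability is l(102)/l(97) = 3,280/28,445 = 0.115310.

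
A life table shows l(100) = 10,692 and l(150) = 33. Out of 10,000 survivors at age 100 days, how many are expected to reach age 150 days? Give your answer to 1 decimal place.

30.9

The relevant probability is 33/10,692 = 0.003086.
Expected number = 10,000 × 0.003086 = 30.9.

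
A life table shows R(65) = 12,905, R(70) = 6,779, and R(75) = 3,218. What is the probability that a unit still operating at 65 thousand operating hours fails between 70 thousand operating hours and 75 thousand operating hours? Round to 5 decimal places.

This is the probability of reaching 70 but not 75, conditional on being operational at 65: (R(70) − R(75)) / R(65).
= (6,779 − 3,218) / 12,905 = 3,561 / 12,905 = 0.275940.

0.27594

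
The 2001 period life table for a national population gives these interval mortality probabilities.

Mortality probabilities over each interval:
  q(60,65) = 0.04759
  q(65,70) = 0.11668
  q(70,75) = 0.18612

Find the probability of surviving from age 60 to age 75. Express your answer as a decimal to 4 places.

0.6847

Survival from 60 to 75 is the product of surviving each interval: (1 − 0.04759) × (1 − 0.11668) × (1 − 0.18612).
= 0.95241 × 0.88332 × 0.81388 = 0.684703.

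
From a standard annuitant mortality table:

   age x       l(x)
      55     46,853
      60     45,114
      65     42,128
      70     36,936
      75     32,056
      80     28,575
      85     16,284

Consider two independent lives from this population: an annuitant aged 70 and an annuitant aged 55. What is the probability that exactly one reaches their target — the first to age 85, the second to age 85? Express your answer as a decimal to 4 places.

0.4820

p₁ = l(85)/l(70) = 16,284/36,936 = 0.440871; p₂ = l(85)/l(55) = 16,284/46,853 = 0.347555.
P(exactly one) = p₁(1−p₂) + (1−p₁)p₂ = 0.287644 + 0.194328 = 0.481972.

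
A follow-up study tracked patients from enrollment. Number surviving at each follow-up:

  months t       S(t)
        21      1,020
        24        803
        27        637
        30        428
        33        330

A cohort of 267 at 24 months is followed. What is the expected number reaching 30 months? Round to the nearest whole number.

The relevant probability is 428/803 = 0.533001.
Expected number = 267 × 0.533001 = 142.

142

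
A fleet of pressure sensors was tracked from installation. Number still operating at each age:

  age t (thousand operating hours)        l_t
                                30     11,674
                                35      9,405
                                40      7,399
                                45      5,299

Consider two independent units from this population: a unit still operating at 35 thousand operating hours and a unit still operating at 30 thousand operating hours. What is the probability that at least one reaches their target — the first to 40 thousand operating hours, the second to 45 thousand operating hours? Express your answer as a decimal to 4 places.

0.8835

p₁ = l_40/l_35 = 7,399/9,405 = 0.786709; p₂ = l_45/l_30 = 5,299/11,674 = 0.453915.
P(at least one) = 1 − (1−p₁)(1−p₂) = 1 − 0.213291 × 0.546085 = 0.883525.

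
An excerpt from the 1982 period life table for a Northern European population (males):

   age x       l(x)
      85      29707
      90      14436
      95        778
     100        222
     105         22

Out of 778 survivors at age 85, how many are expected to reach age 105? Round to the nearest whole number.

1

The relevant probability is 22/29707 = 0.000741.
Expected number = 778 × 0.000741 = 1.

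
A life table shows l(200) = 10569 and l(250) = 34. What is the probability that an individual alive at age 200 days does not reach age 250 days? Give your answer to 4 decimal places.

P(die before 250 | alive at 200) = 1 − l(250)/l(200) = 1 − 34/10569 = (10535)/10569 = 0.996783.

0.9968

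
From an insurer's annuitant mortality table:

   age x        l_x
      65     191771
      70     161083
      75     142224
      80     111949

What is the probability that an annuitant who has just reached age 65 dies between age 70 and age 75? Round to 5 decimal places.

We want 5|5q65 = (l_70 − l_75)/l_65.
This is the probability of reaching 70 but not 75, conditional on being alive at 65: (l_70 − l_75) / l_65.
= (161083 − 142224) / 191771 = 18859 / 191771 = 0.098341.

0.09834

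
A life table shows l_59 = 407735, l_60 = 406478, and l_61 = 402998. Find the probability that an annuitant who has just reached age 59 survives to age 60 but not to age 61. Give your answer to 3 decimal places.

This is the probability of reaching 60 but not 61, conditional on being alive at 59: (l_60 − l_61) / l_59.
= (406478 − 402998) / 407735 = 3480 / 407735 = 0.008535.

0.009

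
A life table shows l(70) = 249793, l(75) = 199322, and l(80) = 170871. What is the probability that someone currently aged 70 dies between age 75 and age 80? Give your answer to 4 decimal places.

0.1139

This is the probability of reaching 75 but not 80, conditional on being alive at 70: (l(75) − l(80)) / l(70).
= (199322 − 170871) / 249793 = 28451 / 249793 = 0.113898.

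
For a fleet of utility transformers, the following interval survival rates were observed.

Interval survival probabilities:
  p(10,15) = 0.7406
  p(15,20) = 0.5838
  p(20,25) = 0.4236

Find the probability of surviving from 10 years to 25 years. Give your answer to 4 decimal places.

0.1831

The overall survival probability is 0.7406 × 0.5838 × 0.4236.
= 0.183149.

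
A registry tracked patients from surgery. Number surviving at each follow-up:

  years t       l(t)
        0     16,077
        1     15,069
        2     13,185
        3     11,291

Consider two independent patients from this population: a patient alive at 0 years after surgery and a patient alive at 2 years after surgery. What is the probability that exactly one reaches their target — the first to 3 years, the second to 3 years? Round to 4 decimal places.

0.3558

p₁ = l(3)/l(0) = 11,291/16,077 = 0.702308; p₂ = l(3)/l(2) = 11,291/13,185 = 0.856352.
P(exactly one) = p₁(1−p₂) + (1−p₁)p₂ = 0.100885 + 0.254929 = 0.355814.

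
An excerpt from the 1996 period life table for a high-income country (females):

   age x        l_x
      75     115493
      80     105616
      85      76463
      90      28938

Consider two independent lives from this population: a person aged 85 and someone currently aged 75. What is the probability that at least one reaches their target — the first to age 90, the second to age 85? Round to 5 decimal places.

p₁ = l_90/l_85 = 28938/76463 = 0.378458; p₂ = l_85/l_75 = 76463/115493 = 0.662057.
P(at least one) = 1 − (1−p₁)(1−p₂) = 1 − 0.621542 × 0.337943 = 0.789954.

0.78995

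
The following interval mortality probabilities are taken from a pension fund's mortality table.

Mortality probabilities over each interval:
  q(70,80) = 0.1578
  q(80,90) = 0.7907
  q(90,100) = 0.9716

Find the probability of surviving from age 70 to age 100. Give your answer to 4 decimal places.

0.0050

Chaining the interval survival probabilities: (1 − 0.1578) × (1 − 0.7907) × (1 − 0.9716).
= 0.8422 × 0.2093 × 0.0284 = 0.005006.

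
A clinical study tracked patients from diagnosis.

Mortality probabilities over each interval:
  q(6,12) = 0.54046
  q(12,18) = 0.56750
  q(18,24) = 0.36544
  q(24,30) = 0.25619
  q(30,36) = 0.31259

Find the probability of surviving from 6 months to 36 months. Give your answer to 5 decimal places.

0.06449

P(survive 6→36) = (1 − 0.54046) × (1 − 0.56750) × (1 − 0.36544) × (1 − 0.25619) × (1 − 0.31259).
= 0.45954 × 0.43250 × 0.63456 × 0.74381 × 0.68741 = 0.064485.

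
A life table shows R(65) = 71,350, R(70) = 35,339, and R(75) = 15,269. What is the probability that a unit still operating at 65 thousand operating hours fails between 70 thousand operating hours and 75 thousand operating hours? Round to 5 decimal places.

0.28129

This is the probability of reaching 70 but not 75, conditional on being operational at 65: (R(70) − R(75)) / R(65).
= (35,339 − 15,269) / 71,350 = 20,070 / 71,350 = 0.281289.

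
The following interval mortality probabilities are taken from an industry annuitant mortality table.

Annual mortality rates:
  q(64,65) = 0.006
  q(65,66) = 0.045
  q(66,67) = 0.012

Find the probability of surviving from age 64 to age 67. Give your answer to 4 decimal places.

Survival from 64 to 67 is the product of surviving each interval: (1 − 0.006) × (1 − 0.045) × (1 − 0.012).
= 0.994 × 0.955 × 0.988 = 0.937879.

0.9379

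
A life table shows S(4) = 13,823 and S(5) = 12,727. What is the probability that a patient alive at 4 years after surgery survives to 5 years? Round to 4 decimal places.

0.9207

The conditional survival probability is S(5)/S(4) = 12,727/13,823 = 0.920712.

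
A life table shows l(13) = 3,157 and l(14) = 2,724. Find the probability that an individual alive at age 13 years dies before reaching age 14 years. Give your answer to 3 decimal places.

P(die before 14 | alive at 13) = 1 − l(14)/l(13) = 1 − 2,724/3,157 = (433)/3,157 = 0.137156.

0.137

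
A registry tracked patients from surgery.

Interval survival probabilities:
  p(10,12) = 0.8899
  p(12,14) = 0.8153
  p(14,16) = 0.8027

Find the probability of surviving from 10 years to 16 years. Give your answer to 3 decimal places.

0.582

The overall survival probability is 0.8899 × 0.8153 × 0.8027.
= 0.582387.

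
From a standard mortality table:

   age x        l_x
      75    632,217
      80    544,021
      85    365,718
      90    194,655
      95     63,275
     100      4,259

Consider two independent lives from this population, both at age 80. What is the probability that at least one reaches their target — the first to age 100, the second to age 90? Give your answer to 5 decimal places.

p₁ = l_100/l_80 = 4,259/544,021 = 0.007829; p₂ = l_90/l_80 = 194,655/544,021 = 0.357808.
P(at least one) = 1 − (1−p₁)(1−p₂) = 1 − 0.992171 × 0.642192 = 0.362836.

0.36284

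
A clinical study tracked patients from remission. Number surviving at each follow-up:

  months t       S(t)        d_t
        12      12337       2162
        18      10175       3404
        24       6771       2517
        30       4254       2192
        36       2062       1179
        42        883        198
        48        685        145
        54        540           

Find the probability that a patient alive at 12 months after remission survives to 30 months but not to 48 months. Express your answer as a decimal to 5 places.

0.28929

This is the probability of reaching 30 but not 48, conditional on being alive at 12: (S(30) − S(48)) / S(12).
= (4254 − 685) / 12337 = 3569 / 12337 = 0.289292.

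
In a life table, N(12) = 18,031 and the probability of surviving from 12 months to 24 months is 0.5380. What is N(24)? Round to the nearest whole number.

9701

N(24) = N(12) × p = 18,031 × 0.5380 = 9701.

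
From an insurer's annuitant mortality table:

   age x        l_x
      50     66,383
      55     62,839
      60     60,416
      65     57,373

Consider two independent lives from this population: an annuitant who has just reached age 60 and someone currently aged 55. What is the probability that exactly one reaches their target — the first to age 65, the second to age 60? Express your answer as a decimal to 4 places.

0.0850

p₁ = l_65/l_60 = 57,373/60,416 = 0.949633; p₂ = l_60/l_55 = 60,416/62,839 = 0.961441.
P(exactly one) = p₁(1−p₂) + (1−p₁)p₂ = 0.036617 + 0.048425 = 0.085042.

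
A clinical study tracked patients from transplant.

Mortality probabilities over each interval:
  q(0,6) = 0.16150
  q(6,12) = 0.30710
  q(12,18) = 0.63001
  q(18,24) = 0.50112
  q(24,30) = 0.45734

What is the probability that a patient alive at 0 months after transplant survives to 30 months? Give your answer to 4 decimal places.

The overall survival probability is (1 − 0.16150) × (1 − 0.30710) × (1 − 0.63001) × (1 − 0.50112) × (1 − 0.45734).
= 0.83850 × 0.69290 × 0.36999 × 0.49888 × 0.54266 = 0.058195.

0.0582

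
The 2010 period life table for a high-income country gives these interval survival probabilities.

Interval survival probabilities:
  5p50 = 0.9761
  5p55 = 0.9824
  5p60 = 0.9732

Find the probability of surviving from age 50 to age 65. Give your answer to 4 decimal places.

0.9332

Chaining the interval survival probabilities: 0.9761 × 0.9824 × 0.9732.
= 0.933222.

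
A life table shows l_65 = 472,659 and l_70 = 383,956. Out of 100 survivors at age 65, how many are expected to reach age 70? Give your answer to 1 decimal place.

The relevant probability is 383,956/472,659 = 0.812332.
Expected number = 100 × 0.812332 = 81.2.

81.2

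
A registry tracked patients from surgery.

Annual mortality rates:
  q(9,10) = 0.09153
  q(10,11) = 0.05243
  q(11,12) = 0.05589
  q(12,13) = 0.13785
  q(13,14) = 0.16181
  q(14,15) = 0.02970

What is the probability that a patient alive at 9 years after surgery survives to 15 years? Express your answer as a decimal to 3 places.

0.570

P(survive 9→15) = (1 − 0.09153) × (1 − 0.05243) × (1 − 0.05589) × (1 − 0.13785) × (1 − 0.16181) × (1 − 0.02970).
= 0.90847 × 0.94757 × 0.94411 × 0.86215 × 0.83819 × 0.97030 = 0.569870.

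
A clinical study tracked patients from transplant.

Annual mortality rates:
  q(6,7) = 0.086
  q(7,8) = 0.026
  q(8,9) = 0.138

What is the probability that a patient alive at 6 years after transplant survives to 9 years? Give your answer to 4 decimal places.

Chaining the interval survival probabilities: (1 − 0.086) × (1 − 0.026) × (1 − 0.138).
= 0.914 × 0.974 × 0.862 = 0.767383.

0.7674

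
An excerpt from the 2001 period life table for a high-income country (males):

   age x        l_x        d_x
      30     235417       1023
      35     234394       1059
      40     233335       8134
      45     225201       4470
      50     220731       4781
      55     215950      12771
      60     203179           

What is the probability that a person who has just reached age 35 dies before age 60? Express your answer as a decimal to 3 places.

P(die before 60 | alive at 35) = 1 − l_60/l_35 = 1 − 203179/234394 = (31215)/234394 = 0.133173.

0.133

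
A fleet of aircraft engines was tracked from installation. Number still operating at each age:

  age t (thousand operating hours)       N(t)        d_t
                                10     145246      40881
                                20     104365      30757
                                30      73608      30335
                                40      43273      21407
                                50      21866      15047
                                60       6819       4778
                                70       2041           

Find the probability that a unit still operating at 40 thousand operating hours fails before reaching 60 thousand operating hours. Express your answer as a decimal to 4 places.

0.8424

P(fail before 60 | operational at 40) = 1 − N(60)/N(40) = 1 − 6819/43273 = (36454)/43273 = 0.842419.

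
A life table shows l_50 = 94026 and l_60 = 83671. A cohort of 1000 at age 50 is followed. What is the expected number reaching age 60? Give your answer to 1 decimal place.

The relevant probability is 83671/94026 = 0.889871.
Expected number = 1000 × 0.889871 = 889.9.

889.9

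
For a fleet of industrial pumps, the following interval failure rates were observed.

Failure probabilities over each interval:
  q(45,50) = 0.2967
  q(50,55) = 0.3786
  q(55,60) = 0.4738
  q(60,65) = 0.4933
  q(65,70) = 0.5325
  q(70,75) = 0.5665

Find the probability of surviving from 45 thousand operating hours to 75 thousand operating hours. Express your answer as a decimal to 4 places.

0.0236

P(survive 45→75) = (1 − 0.2967) × (1 − 0.3786) × (1 − 0.4738) × (1 − 0.4933) × (1 − 0.5325) × (1 − 0.5665).
= 0.7033 × 0.6214 × 0.5262 × 0.5067 × 0.4675 × 0.4335 = 0.023615.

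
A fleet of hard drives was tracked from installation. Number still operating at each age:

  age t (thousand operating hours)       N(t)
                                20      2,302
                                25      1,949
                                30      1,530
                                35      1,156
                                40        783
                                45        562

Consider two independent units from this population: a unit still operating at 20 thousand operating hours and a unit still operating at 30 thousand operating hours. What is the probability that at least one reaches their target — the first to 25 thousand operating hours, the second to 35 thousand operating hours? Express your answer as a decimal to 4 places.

0.9625

p₁ = N(25)/N(20) = 1,949/2,302 = 0.846655; p₂ = N(35)/N(30) = 1,156/1,530 = 0.755556.
P(at least one) = 1 − (1−p₁)(1−p₂) = 1 − 0.153345 × 0.244444 = 0.962516.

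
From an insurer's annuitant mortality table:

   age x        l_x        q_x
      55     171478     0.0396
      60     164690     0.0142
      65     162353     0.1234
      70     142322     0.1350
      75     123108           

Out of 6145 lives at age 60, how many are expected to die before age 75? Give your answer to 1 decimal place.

The relevant probability is 1 − 123108/164690 = 0.252486.
Expected number = 6145 × 0.252486 = 1551.5.

1551.5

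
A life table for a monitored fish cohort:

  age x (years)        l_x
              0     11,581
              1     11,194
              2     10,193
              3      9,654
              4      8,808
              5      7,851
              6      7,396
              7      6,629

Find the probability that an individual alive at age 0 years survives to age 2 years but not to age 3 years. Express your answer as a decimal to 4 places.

0.0465

This is the probability of reaching 2 but not 3, conditional on being alive at 0: (l_2 − l_3) / l_0.
= (10,193 − 9,654) / 11,581 = 539 / 11,581 = 0.046542.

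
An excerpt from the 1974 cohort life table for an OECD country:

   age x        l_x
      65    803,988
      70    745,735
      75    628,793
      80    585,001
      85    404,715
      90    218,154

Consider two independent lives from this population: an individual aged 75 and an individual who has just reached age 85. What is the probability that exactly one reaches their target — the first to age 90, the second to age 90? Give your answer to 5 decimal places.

p₁ = l_90/l_75 = 218,154/628,793 = 0.346941; p₂ = l_90/l_85 = 218,154/404,715 = 0.539031.
P(exactly one) = p₁(1−p₂) + (1−p₁)p₂ = 0.159929 + 0.352019 = 0.511948.

0.51195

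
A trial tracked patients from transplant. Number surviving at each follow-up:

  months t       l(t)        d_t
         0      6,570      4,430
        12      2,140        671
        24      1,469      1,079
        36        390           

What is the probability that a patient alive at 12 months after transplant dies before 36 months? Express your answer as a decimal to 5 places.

P(die before 36 | alive at 12) = 1 − l(36)/l(12) = 1 − 390/2,140 = (1,750)/2,140 = 0.817757.

0.81776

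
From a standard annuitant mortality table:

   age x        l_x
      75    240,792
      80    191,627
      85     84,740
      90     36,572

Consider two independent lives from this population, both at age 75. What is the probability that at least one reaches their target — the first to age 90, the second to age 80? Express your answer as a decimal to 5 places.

0.82683

p₁ = l_90/l_75 = 36,572/240,792 = 0.151882; p₂ = l_80/l_75 = 191,627/240,792 = 0.795820.
P(at least one) = 1 − (1−p₁)(1−p₂) = 1 − 0.848118 × 0.204180 = 0.826831.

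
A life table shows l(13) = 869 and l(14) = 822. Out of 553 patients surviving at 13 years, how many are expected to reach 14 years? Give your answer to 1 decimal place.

The relevant probability is 822/869 = 0.945915.
Expected number = 553 × 0.945915 = 523.1.

523.1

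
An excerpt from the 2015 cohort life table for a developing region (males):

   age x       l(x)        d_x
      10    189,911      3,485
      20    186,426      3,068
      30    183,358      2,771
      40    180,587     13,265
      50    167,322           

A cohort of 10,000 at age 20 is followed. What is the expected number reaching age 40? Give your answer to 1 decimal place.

9686.8

The relevant probability is 180,587/186,426 = 0.968679.
Expected number = 10,000 × 0.968679 = 9686.8.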